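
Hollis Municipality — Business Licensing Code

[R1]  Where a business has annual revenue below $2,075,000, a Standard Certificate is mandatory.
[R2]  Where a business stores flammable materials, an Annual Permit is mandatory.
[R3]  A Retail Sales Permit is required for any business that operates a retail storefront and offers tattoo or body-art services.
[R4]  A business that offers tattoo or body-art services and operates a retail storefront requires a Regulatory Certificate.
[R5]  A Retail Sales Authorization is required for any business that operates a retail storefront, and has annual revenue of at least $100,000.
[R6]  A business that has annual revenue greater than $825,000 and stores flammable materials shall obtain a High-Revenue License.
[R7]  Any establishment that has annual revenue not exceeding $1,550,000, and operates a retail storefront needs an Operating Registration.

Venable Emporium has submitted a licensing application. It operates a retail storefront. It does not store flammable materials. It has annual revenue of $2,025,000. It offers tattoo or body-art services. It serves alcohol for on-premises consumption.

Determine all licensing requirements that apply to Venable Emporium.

[R1] revenue $2,025,000 < $2,075,000 → Standard Certificate required.
[R2] does not store flammable materials → Annual Permit not required.
[R3] operates a retail storefront; offers tattoo or body-art services → Retail Sales Permit required.
[R4] offers tattoo or body-art services; operates a retail storefront → Regulatory Certificate required.
[R5] operates a retail storefront; revenue $2,025,000 ≥ $100,000 → Retail Sales Authorization required.
[R6] revenue $2,025,000 > $825,000; does not store flammable materials → High-Revenue License not required.
[R7] revenue $2,025,000 > $1,550,000; operates a retail storefront → Operating Registration not required.

Regulatory Certificate, Retail Sales Authorization, Retail Sales Permit, Standard Certificate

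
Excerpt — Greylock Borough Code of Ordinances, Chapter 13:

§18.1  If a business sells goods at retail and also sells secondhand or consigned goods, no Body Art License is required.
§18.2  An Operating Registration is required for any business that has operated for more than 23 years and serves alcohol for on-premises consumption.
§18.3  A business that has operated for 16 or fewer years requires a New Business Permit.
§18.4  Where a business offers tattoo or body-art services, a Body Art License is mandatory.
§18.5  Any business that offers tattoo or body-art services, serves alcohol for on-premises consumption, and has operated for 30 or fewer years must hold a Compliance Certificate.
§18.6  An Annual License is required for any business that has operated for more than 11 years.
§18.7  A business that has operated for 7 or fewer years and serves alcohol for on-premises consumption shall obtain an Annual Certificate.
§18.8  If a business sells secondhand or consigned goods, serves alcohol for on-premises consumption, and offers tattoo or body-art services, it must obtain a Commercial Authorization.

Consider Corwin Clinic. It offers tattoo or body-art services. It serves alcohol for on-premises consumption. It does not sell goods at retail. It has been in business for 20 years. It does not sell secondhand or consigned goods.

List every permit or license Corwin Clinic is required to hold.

Annual License, Body Art License, Compliance Certificate

§18.1 does not sell goods at retail; does not sell secondhand or consigned goods → Body Art License exemption does not apply.
§18.2 years in business 20 ≤ 23; serves alcohol for on-premises consumption → Operating Registration not required.
§18.3 years in business 20 > 16 → New Business Permit not required.
§18.4 offers tattoo or body-art services → Body Art License required.
§18.5 offers tattoo or body-art services; serves alcohol for on-premises consumption; years in business 20 ≤ 30 → Compliance Certificate required.
§18.6 years in business 20 > 11 → Annual License required.
§18.7 years in business 20 > 7; serves alcohol for on-premises consumption → Annual Certificate not required.
§18.8 does not sell secondhand or consigned goods; serves alcohol for on-premises consumption; offers tattoo or body-art services → Commercial Authorization not required.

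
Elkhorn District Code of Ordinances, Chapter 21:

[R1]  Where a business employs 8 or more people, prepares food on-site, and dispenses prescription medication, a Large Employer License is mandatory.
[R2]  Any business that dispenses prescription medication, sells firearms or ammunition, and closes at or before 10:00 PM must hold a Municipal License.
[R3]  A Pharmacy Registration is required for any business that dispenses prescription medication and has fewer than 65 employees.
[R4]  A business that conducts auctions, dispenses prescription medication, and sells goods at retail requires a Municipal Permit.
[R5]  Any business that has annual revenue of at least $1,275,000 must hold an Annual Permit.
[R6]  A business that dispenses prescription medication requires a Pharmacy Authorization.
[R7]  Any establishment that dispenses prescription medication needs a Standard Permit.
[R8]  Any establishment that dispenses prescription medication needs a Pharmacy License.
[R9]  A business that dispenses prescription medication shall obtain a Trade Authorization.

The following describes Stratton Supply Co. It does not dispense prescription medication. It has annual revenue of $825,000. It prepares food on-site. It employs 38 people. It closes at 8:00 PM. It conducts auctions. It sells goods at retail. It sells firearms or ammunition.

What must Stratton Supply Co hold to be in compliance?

[R1] employees 38 ≥ 8; prepares food on-site; does not dispense prescription medication → Large Employer License not required.
[R2] does not dispense prescription medication; sells firearms or ammunition; closes 8:00 PM, at/before 10:00 PM → Municipal License not required.
[R3] does not dispense prescription medication; employees 38 < 65 → Pharmacy Registration not required.
[R4] conducts auctions; does not dispense prescription medication; sells goods at retail → Municipal Permit not required.
[R5] revenue $825,000 < $1,275,000 → Annual Permit not required.
[R6] does not dispense prescription medication → Pharmacy Authorization not required.
[R7] does not dispense prescription medication → Standard Permit not required.
[R8] does not dispense prescription medication → Pharmacy License not required.
[R9] does not dispense prescription medication → Trade Authorization not required.

None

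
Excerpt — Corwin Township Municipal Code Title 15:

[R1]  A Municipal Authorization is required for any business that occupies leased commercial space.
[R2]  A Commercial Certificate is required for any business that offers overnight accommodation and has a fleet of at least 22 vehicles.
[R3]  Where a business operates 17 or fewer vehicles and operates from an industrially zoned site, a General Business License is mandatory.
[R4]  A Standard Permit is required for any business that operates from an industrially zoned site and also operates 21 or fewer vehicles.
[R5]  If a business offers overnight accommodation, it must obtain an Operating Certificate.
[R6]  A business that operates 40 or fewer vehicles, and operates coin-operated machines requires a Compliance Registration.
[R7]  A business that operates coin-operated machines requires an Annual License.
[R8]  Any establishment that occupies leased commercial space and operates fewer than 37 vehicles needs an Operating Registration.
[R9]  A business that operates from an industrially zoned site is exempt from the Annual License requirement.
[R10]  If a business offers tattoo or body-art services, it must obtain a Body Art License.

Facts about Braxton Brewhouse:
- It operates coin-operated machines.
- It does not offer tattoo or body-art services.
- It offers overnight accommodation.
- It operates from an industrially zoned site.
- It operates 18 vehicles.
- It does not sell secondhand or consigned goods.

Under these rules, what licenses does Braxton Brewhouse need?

Compliance Registration, Operating Certificate, Standard Permit

[R1] operates from an industrially zoned site (not: occupies leased commercial space) → Municipal Authorization not required.
[R2] offers overnight accommodation; vehicles 18 < 22 → Commercial Certificate not required.
[R3] vehicles 18 > 17; operates from an industrially zoned site → General Business License not required.
[R4] operates from an industrially zoned site; vehicles 18 ≤ 21 → Standard Permit required.
[R5] offers overnight accommodation → Operating Certificate required.
[R6] vehicles 18 ≤ 40; operates coin-operated machines → Compliance Registration required.
[R7] operates coin-operated machines → Annual License required.
[R8] operates from an industrially zoned site (not: occupies leased commercial space); vehicles 18 < 37 → Operating Registration not required.
[R9] operates from an industrially zoned site → exempt from Annual License.
[R10] does not offer tattoo or body-art services → Body Art License not required.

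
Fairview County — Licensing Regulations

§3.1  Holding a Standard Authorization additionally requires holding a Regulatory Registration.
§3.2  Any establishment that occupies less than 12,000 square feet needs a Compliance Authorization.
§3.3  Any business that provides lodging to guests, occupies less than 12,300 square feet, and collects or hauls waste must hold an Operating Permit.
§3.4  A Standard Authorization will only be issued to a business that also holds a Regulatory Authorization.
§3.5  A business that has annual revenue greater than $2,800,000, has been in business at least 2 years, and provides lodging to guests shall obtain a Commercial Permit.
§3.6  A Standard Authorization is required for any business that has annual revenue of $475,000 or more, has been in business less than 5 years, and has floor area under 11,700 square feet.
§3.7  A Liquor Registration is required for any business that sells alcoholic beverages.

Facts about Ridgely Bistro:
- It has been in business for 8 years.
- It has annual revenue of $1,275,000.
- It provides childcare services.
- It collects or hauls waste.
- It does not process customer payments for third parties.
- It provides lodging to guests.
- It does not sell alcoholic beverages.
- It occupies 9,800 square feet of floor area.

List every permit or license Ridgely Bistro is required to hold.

§3.1 Standard Authorization is not required → no effect.
§3.2 floor area 9,800 square feet < 12,000 square feet → Compliance Authorization required.
§3.3 provides lodging to guests; floor area 9,800 square feet < 12,300 square feet; collects or hauls waste → Operating Permit required.
§3.4 Standard Authorization is not required → no effect.
§3.5 revenue $1,275,000 ≤ $2,800,000; years in business 8 ≥ 2; provides lodging to guests → Commercial Permit not required.
§3.6 revenue $1,275,000 ≥ $475,000; years in business 8 ≥ 5; floor area 9,800 square feet < 11,700 square feet → Standard Authorization not required.
§3.7 does not sell alcoholic beverages → Liquor Registration not required.

Compliance Authorization, Operating Permit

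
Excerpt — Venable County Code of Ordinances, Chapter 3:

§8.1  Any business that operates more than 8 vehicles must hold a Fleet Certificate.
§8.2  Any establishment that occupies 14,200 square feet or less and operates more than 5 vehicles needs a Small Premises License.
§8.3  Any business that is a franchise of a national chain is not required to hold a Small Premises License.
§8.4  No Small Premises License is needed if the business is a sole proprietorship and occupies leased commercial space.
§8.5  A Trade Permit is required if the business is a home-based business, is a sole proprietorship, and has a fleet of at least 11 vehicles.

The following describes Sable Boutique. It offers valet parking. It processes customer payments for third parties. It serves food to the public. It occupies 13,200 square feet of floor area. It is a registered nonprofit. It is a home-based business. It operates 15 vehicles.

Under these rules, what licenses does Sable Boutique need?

§8.1 vehicles 15 > 8 → Fleet Certificate required.
§8.2 floor area 13,200 square feet ≤ 14,200 square feet; vehicles 15 > 5 → Small Premises License required.
§8.3 is a registered nonprofit (not: is a franchise of a national chain) → Small Premises License exemption does not apply.
§8.4 is a registered nonprofit (not: is a sole proprietorship); is a home-based business (not: occupies leased commercial space) → Small Premises License exemption does not apply.
§8.5 is a home-based business; is a registered nonprofit (not: is a sole proprietorship); vehicles 15 ≥ 11 → Trade Permit not required.

Fleet Certificate, Small Premises License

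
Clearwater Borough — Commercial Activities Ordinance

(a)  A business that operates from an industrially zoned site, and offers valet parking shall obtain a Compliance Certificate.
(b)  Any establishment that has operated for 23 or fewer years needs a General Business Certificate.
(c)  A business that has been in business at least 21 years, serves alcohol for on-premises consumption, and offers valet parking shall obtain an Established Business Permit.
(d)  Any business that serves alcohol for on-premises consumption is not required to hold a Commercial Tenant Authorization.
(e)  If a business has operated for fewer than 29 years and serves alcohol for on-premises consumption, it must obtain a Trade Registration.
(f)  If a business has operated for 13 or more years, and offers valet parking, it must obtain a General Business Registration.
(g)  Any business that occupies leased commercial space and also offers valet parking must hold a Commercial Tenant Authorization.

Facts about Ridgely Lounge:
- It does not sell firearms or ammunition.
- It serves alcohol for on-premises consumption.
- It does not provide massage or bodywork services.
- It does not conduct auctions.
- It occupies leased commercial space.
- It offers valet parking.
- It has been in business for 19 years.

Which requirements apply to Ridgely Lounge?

(a) occupies leased commercial space (not: operates from an industrially zoned site); offers valet parking → Compliance Certificate not required.
(b) years in business 19 ≤ 23 → General Business Certificate required.
(c) years in business 19 < 21; serves alcohol for on-premises consumption; offers valet parking → Established Business Permit not required.
(d) serves alcohol for on-premises consumption → exempt from Commercial Tenant Authorization.
(e) years in business 19 < 29; serves alcohol for on-premises consumption → Trade Registration required.
(f) years in business 19 ≥ 13; offers valet parking → General Business Registration required.
(g) occupies leased commercial space; offers valet parking → Commercial Tenant Authorization required.

General Business Certificate, General Business Registration, Trade Registration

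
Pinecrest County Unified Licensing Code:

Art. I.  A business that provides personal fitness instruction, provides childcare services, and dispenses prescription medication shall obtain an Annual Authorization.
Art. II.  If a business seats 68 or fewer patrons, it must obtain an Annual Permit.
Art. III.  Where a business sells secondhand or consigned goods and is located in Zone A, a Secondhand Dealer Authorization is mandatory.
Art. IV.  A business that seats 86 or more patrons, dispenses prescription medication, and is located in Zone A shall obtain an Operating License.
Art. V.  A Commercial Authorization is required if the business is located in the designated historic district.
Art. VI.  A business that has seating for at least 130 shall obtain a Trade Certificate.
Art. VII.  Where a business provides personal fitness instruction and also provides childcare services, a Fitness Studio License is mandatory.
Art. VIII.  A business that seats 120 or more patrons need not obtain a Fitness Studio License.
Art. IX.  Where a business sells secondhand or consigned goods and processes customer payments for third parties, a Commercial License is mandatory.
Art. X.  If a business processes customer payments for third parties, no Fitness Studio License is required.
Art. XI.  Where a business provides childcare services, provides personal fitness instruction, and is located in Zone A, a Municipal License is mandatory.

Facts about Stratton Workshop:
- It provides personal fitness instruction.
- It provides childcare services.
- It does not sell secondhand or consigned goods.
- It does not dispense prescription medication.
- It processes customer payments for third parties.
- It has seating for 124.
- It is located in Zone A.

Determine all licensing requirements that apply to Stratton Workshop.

Municipal License

Art. I. provides personal fitness instruction; provides childcare services; does not dispense prescription medication → Annual Authorization not required.
Art. II. seating 124 > 68 → Annual Permit not required.
Art. III. does not sell secondhand or consigned goods; is located in Zone A → Secondhand Dealer Authorization not required.
Art. IV. seating 124 ≥ 86; does not dispense prescription medication; is located in Zone A → Operating License not required.
Art. V. is located in Zone A (not: is located in the designated historic district) → Commercial Authorization not required.
Art. VI. seating 124 < 130 → Trade Certificate not required.
Art. VII. provides personal fitness instruction; provides childcare services → Fitness Studio License required.
Art. VIII. seating 124 ≥ 120 → exempt from Fitness Studio License.
Art. IX. does not sell secondhand or consigned goods; processes customer payments for third parties → Commercial License not required.
Art. X. processes customer payments for third parties → exempt from Fitness Studio License.
Art. XI. provides childcare services; provides personal fitness instruction; is located in Zone A → Municipal License required.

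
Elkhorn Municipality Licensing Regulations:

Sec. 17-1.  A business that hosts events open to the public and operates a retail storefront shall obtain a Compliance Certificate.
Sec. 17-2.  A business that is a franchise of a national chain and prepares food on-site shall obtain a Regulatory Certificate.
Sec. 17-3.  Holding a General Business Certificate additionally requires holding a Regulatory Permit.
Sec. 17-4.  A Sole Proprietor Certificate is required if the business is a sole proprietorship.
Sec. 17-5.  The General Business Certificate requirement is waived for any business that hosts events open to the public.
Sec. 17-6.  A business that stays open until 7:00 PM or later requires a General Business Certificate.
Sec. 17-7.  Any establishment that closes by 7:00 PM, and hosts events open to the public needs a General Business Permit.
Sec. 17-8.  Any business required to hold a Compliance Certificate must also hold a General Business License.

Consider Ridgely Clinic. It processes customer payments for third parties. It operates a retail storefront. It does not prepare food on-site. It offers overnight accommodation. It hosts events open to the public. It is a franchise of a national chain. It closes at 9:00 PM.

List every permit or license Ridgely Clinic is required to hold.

Compliance Certificate, General Business License

Sec. 17-1. hosts events open to the public; operates a retail storefront → Compliance Certificate required.
Sec. 17-2. is a franchise of a national chain; does not prepare food on-site → Regulatory Certificate not required.
Sec. 17-3. General Business Certificate is not required → no effect.
Sec. 17-4. is a franchise of a national chain (not: is a sole proprietorship) → Sole Proprietor Certificate not required.
Sec. 17-5. hosts events open to the public → exempt from General Business Certificate.
Sec. 17-6. closes 9:00 PM, after 7:00 PM → General Business Certificate required.
Sec. 17-7. closes 9:00 PM, after 7:00 PM; hosts events open to the public → General Business Permit not required.
Sec. 17-8. Compliance Certificate is required → General Business License also required.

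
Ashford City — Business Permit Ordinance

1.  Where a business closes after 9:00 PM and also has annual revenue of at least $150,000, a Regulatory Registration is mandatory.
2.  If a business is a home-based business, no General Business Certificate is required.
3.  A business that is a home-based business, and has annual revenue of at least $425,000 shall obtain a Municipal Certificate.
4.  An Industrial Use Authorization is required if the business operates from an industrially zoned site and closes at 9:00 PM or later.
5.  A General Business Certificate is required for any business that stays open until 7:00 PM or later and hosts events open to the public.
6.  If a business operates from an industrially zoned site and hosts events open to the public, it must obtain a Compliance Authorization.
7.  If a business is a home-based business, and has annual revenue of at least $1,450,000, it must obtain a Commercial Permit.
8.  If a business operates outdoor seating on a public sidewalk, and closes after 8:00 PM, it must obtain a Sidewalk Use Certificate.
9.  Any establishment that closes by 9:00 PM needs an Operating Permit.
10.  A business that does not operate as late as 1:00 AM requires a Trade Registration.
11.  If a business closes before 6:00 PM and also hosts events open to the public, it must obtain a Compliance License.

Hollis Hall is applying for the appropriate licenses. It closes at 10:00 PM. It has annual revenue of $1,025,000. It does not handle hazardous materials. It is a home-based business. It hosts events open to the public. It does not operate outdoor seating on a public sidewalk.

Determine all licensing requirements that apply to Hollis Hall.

Municipal Certificate, Regulatory Registration, Trade Registration

1. closes 10:00 PM, after 9:00 PM; revenue $1,025,000 ≥ $150,000 → Regulatory Registration required.
2. is a home-based business → exempt from General Business Certificate.
3. is a home-based business; revenue $1,025,000 ≥ $425,000 → Municipal Certificate required.
4. is a home-based business (not: operates from an industrially zoned site); closes 10:00 PM, after 9:00 PM → Industrial Use Authorization not required.
5. closes 10:00 PM, after 7:00 PM; hosts events open to the public → General Business Certificate required.
6. is a home-based business (not: operates from an industrially zoned site); hosts events open to the public → Compliance Authorization not required.
7. is a home-based business; revenue $1,025,000 < $1,450,000 → Commercial Permit not required.
8. does not operate outdoor seating on a public sidewalk; closes 10:00 PM, after 8:00 PM → Sidewalk Use Certificate not required.
9. closes 10:00 PM, after 9:00 PM → Operating Permit not required.
10. closes 10:00 PM, at/before 1:00 AM → Trade Registration required.
11. closes 10:00 PM, after 6:00 PM; hosts events open to the public → Compliance License not required.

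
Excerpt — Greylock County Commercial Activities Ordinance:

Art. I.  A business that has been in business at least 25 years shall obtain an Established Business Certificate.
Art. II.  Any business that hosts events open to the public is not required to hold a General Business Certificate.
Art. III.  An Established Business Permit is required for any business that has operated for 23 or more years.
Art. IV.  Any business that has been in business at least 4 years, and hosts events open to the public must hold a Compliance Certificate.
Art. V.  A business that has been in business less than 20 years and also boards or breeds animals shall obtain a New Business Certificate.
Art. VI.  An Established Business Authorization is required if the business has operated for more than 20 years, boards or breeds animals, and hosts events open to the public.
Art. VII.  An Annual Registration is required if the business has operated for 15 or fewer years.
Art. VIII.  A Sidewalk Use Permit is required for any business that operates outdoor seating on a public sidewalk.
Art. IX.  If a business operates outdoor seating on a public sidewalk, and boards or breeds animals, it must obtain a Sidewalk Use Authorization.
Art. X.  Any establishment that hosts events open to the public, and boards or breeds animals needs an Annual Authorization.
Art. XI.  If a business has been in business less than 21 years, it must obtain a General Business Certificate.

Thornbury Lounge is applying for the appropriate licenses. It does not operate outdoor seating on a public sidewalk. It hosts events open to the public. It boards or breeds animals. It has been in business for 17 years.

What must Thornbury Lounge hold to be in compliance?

Art. I. years in business 17 < 25 → Established Business Certificate not required.
Art. II. hosts events open to the public → exempt from General Business Certificate.
Art. III. years in business 17 < 23 → Established Business Permit not required.
Art. IV. years in business 17 ≥ 4; hosts events open to the public → Compliance Certificate required.
Art. V. years in business 17 < 20; boards or breeds animals → New Business Certificate required.
Art. VI. years in business 17 ≤ 20; boards or breeds animals; hosts events open to the public → Established Business Authorization not required.
Art. VII. years in business 17 > 15 → Annual Registration not required.
Art. VIII. does not operate outdoor seating on a public sidewalk → Sidewalk Use Permit not required.
Art. IX. does not operate outdoor seating on a public sidewalk; boards or breeds animals → Sidewalk Use Authorization not required.
Art. X. hosts events open to the public; boards or breeds animals → Annual Authorization required.
Art. XI. years in business 17 < 21 → General Business Certificate required.

Annual Authorization, Compliance Certificate, New Business Certificate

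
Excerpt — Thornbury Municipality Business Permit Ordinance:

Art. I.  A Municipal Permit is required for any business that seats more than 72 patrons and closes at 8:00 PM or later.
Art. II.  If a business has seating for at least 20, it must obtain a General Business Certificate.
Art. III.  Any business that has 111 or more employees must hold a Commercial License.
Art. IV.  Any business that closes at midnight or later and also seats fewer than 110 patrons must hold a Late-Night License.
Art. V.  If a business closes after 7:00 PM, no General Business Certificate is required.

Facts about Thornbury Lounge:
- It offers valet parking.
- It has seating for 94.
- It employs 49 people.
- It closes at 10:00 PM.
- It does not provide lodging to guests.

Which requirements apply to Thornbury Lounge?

Art. I. seating 94 > 72; closes 10:00 PM, after 8:00 PM → Municipal Permit required.
Art. II. seating 94 ≥ 20 → General Business Certificate required.
Art. III. employees 49 < 111 → Commercial License not required.
Art. IV. closes 10:00 PM, at/before midnight; seating 94 < 110 → Late-Night License not required.
Art. V. closes 10:00 PM, after 7:00 PM → exempt from General Business Certificate.

Municipal Permit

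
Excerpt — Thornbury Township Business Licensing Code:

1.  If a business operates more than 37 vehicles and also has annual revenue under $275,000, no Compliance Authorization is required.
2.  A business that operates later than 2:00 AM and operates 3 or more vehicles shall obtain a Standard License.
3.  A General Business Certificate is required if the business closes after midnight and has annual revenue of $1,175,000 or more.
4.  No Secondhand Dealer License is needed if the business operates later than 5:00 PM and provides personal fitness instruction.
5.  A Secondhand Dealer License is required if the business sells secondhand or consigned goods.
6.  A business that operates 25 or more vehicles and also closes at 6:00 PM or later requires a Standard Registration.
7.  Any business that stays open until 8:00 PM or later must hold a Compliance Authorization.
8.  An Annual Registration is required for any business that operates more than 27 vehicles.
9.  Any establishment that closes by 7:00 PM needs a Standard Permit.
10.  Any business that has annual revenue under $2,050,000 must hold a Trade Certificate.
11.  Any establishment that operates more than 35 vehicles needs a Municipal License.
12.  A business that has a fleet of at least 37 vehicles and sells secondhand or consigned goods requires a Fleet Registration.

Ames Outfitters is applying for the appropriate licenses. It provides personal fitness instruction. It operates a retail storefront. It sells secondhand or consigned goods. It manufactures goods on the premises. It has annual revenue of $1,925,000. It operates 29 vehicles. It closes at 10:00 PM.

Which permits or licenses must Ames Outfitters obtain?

1. vehicles 29 ≤ 37; revenue $1,925,000 ≥ $275,000 → Compliance Authorization exemption does not apply.
2. closes 10:00 PM, at/before 2:00 AM; vehicles 29 ≥ 3 → Standard License not required.
3. closes 10:00 PM, at/before midnight; revenue $1,925,000 ≥ $1,175,000 → General Business Certificate not required.
4. closes 10:00 PM, after 5:00 PM; provides personal fitness instruction → exempt from Secondhand Dealer License.
5. sells secondhand or consigned goods → Secondhand Dealer License required.
6. vehicles 29 ≥ 25; closes 10:00 PM, after 6:00 PM → Standard Registration required.
7. closes 10:00 PM, after 8:00 PM → Compliance Authorization required.
8. vehicles 29 > 27 → Annual Registration required.
9. closes 10:00 PM, after 7:00 PM → Standard Permit not required.
10. revenue $1,925,000 < $2,050,000 → Trade Certificate required.
11. vehicles 29 ≤ 35 → Municipal License not required.
12. vehicles 29 < 37; sells secondhand or consigned goods → Fleet Registration not required.

Annual Registration, Compliance Authorization, Standard Registration, Trade Certificate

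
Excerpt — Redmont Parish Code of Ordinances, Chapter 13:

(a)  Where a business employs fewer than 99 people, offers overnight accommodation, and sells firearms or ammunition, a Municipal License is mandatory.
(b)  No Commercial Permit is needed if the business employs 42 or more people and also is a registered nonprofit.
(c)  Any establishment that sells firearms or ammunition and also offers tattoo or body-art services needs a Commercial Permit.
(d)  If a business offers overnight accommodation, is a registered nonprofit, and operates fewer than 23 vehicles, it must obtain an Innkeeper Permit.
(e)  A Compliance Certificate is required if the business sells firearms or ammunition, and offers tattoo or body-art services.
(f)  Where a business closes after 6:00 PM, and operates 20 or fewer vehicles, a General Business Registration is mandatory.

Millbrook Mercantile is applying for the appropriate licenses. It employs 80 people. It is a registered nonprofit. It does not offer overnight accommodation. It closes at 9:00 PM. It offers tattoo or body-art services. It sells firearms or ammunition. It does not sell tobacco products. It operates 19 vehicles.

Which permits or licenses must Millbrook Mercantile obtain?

Compliance Certificate, General Business Registration

(a) employees 80 < 99; does not offer overnight accommodation; sells firearms or ammunition → Municipal License not required.
(b) employees 80 ≥ 42; is a registered nonprofit → exempt from Commercial Permit.
(c) sells firearms or ammunition; offers tattoo or body-art services → Commercial Permit required.
(d) does not offer overnight accommodation; is a registered nonprofit; vehicles 19 < 23 → Innkeeper Permit not required.
(e) sells firearms or ammunition; offers tattoo or body-art services → Compliance Certificate required.
(f) closes 9:00 PM, after 6:00 PM; vehicles 19 ≤ 20 → General Business Registration required.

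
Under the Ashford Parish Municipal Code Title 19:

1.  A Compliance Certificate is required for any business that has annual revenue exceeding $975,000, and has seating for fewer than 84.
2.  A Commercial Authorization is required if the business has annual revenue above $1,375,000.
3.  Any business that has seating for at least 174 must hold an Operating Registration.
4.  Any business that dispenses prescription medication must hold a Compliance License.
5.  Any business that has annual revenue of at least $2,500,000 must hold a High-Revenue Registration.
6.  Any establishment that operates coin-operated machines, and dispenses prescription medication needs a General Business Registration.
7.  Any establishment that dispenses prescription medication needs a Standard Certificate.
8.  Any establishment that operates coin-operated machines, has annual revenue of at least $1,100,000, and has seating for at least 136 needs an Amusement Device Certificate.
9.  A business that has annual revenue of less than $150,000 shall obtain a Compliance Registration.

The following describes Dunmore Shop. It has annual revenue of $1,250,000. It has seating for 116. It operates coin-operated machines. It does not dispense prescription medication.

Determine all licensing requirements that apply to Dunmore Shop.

1. revenue $1,250,000 > $975,000; seating 116 ≥ 84 → Compliance Certificate not required.
2. revenue $1,250,000 ≤ $1,375,000 → Commercial Authorization not required.
3. seating 116 < 174 → Operating Registration not required.
4. does not dispense prescription medication → Compliance License not required.
5. revenue $1,250,000 < $2,500,000 → High-Revenue Registration not required.
6. operates coin-operated machines; does not dispense prescription medication → General Business Registration not required.
7. does not dispense prescription medication → Standard Certificate not required.
8. operates coin-operated machines; revenue $1,250,000 ≥ $1,100,000; seating 116 < 136 → Amusement Device Certificate not required.
9. revenue $1,250,000 ≥ $150,000 → Compliance Registration not required.

None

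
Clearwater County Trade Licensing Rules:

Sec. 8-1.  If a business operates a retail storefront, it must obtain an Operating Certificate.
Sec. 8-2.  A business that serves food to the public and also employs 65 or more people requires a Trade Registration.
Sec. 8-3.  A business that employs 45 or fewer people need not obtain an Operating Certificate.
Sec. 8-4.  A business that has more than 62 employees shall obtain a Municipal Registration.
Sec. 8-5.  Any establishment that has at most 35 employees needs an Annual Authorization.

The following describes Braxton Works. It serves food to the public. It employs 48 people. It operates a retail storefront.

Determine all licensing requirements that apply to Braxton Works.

Sec. 8-1. operates a retail storefront → Operating Certificate required.
Sec. 8-2. serves food to the public; employees 48 < 65 → Trade Registration not required.
Sec. 8-3. employees 48 > 45 → Operating Certificate exemption does not apply.
Sec. 8-4. employees 48 ≤ 62 → Municipal Registration not required.
Sec. 8-5. employees 48 > 35 → Annual Authorization not required.

Operating Certificate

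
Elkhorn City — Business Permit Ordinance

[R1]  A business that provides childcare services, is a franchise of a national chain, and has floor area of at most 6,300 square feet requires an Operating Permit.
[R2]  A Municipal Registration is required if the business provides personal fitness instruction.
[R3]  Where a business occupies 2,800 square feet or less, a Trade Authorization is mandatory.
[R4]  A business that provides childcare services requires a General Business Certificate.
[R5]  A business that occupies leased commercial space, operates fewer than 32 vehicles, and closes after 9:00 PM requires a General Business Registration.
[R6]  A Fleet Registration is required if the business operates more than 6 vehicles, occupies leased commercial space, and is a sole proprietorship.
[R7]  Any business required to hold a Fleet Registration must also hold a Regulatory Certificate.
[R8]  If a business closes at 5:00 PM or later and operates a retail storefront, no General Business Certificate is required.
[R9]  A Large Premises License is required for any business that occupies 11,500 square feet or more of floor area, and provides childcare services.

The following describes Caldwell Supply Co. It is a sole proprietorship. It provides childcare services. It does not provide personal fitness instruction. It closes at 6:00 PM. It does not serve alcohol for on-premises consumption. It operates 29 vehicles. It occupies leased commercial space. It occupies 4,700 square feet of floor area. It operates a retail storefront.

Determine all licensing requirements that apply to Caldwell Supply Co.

[R1] provides childcare services; is a sole proprietorship (not: is a franchise of a national chain); floor area 4,700 square feet ≤ 6,300 square feet → Operating Permit not required.
[R2] does not provide personal fitness instruction → Municipal Registration not required.
[R3] floor area 4,700 square feet > 2,800 square feet → Trade Authorization not required.
[R4] provides childcare services → General Business Certificate required.
[R5] occupies leased commercial space; vehicles 29 < 32; closes 6:00 PM, at/before 9:00 PM → General Business Registration not required.
[R6] vehicles 29 > 6; occupies leased commercial space; is a sole proprietorship → Fleet Registration required.
[R7] Fleet Registration is required → Regulatory Certificate also required.
[R8] closes 6:00 PM, after 5:00 PM; operates a retail storefront → exempt from General Business Certificate.
[R9] floor area 4,700 square feet < 11,500 square feet; provides childcare services → Large Premises License not required.

Fleet Registration, Regulatory Certificate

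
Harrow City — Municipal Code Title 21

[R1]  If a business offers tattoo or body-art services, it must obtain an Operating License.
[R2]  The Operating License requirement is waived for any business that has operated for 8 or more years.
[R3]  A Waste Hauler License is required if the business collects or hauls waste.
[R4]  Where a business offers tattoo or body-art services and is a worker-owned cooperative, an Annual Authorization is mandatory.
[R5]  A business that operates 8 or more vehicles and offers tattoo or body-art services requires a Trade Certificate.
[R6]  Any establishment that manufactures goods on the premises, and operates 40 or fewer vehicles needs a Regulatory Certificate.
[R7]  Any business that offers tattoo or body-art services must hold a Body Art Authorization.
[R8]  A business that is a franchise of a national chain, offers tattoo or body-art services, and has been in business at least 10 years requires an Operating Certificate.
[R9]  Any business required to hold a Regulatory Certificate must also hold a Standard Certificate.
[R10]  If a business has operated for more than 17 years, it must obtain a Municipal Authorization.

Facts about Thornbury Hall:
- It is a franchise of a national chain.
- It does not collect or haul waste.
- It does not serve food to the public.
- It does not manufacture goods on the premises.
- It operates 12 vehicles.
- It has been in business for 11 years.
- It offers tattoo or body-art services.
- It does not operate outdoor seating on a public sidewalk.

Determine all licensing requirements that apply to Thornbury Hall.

Body Art Authorization, Operating Certificate, Trade Certificate

[R1] offers tattoo or body-art services → Operating License required.
[R2] years in business 11 ≥ 8 → exempt from Operating License.
[R3] does not collect or haul waste → Waste Hauler License not required.
[R4] offers tattoo or body-art services; is a franchise of a national chain (not: is a worker-owned cooperative) → Annual Authorization not required.
[R5] vehicles 12 ≥ 8; offers tattoo or body-art services → Trade Certificate required.
[R6] does not manufacture goods on the premises; vehicles 12 ≤ 40 → Regulatory Certificate not required.
[R7] offers tattoo or body-art services → Body Art Authorization required.
[R8] is a franchise of a national chain; offers tattoo or body-art services; years in business 11 ≥ 10 → Operating Certificate required.
[R9] Regulatory Certificate is not required → no effect.
[R10] years in business 11 ≤ 17 → Municipal Authorization not required.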